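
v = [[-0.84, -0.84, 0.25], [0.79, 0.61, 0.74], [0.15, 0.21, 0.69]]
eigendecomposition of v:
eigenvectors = [[(-0.28+0j), 0.76+0.00j, (0.76-0j)], [0.76+0.00j, -0.57-0.31j, (-0.57+0.31j)], [(0.59+0j), -0.02+0.06j, -0.02-0.06j]]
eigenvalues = [(0.89+0j), (-0.21+0.37j), (-0.21-0.37j)]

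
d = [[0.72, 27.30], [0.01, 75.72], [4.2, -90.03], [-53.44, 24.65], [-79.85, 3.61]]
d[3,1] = 24.65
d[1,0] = 0.01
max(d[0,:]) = 27.3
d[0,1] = 27.3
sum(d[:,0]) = -128.35999999999999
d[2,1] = -90.03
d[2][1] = -90.03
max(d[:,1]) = 75.72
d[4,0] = -79.85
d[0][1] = 27.3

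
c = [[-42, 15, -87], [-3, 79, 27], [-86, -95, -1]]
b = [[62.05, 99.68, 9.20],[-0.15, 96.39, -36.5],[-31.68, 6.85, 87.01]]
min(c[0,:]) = -87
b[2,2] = 87.01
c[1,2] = 27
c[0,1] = 15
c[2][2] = -1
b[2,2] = 87.01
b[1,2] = -36.5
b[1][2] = -36.5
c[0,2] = -87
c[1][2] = 27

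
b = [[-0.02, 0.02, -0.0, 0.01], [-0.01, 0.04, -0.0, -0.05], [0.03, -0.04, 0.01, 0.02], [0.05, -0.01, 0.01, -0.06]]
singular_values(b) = [0.09, 0.08, 0.01, 0.0]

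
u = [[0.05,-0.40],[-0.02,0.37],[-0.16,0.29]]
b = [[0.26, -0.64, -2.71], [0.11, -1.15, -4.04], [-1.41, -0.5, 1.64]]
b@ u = [[0.46, -1.13],[0.67, -1.64],[-0.32, 0.85]]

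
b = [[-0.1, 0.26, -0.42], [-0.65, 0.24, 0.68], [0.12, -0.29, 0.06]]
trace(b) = 0.20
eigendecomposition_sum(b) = [[-0.07+0.00j, (-0.02+0j), -0.08+0.00j], [-0.05+0.00j, (-0.01+0j), (-0.06+0j)], [-0.04+0.00j, -0.01+0.00j, -0.05+0.00j]] + [[-0.02+0.17j, 0.14-0.09j, (-0.17-0.18j)], [-0.30-0.06j, (0.13+0.27j), 0.37-0.27j], [0.08-0.12j, (-0.14+0.01j), (0.05+0.21j)]] + [[-0.02-0.17j, 0.14+0.09j, -0.17+0.18j], [(-0.3+0.06j), 0.13-0.27j, (0.37+0.27j)], [0.08+0.12j, -0.14-0.01j, 0.05-0.21j]]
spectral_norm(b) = 0.99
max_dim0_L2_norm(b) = 0.8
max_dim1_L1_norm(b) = 1.57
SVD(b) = [[0.20,0.84,0.51],  [-0.98,0.12,0.18],  [0.09,-0.53,0.84]] @ diag([0.9922736361898574, 0.5505948832647161, 0.10410718248647417]) @ [[0.63, -0.21, -0.75], [-0.41, 0.73, -0.55], [-0.66, -0.65, -0.37]]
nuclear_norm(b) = 1.65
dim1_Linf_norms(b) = [0.42, 0.68, 0.29]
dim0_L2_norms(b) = [0.67, 0.46, 0.8]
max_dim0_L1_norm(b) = 1.16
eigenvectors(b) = [[-0.73+0.00j, 0.05+0.44j, (0.05-0.44j)], [(-0.56+0j), -0.81+0.00j, (-0.81-0j)], [(-0.39+0j), 0.14-0.35j, (0.14+0.35j)]]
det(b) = -0.06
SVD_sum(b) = [[0.12,  -0.04,  -0.15], [-0.61,  0.2,  0.72], [0.06,  -0.02,  -0.07]] + [[-0.19,0.34,-0.25], [-0.03,0.05,-0.04], [0.12,-0.21,0.16]] + [[-0.03, -0.03, -0.02], [-0.01, -0.01, -0.01], [-0.06, -0.06, -0.03]]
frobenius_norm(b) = 1.14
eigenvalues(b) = [(-0.13+0j), (0.16+0.65j), (0.16-0.65j)]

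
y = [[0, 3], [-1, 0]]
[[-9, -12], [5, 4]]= y@[[-5, -4], [-3, -4]]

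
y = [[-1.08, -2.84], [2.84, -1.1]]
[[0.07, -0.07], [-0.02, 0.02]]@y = [[-0.27,-0.12],  [0.08,0.03]]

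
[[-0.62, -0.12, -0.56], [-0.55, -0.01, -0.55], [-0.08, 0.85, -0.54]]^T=[[-0.62,-0.55,-0.08], [-0.12,-0.01,0.85], [-0.56,-0.55,-0.54]]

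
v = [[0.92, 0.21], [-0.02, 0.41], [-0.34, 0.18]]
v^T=[[0.92, -0.02, -0.34], [0.21, 0.41, 0.18]]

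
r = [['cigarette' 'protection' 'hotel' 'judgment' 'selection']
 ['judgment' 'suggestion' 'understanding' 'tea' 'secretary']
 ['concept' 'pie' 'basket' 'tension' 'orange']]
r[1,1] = 'suggestion'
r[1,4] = 'secretary'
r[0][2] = 'hotel'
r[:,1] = ['protection', 'suggestion', 'pie']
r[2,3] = 'tension'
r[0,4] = 'selection'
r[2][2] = 'basket'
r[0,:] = ['cigarette', 'protection', 'hotel', 'judgment', 'selection']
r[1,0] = 'judgment'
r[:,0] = ['cigarette', 'judgment', 'concept']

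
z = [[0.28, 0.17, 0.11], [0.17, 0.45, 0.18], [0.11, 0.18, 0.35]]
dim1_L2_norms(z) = [0.35, 0.51, 0.41]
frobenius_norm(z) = 0.74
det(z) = 0.03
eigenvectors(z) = [[0.44,  0.85,  -0.30], [0.72,  -0.53,  -0.44], [0.53,  0.02,  0.85]]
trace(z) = 1.08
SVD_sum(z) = [[0.14, 0.22, 0.16], [0.22, 0.36, 0.26], [0.16, 0.26, 0.19]] + [[0.02,  0.03,  -0.05], [0.03,  0.04,  -0.08], [-0.05,  -0.08,  0.16]] + [[0.12, -0.08, 0.00],[-0.08, 0.05, -0.00],[0.00, -0.0, 0.0]]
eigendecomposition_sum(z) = [[0.14, 0.22, 0.16], [0.22, 0.36, 0.26], [0.16, 0.26, 0.19]] + [[0.12, -0.08, 0.0], [-0.08, 0.05, -0.0], [0.0, -0.0, 0.00]] + [[0.02, 0.03, -0.05], [0.03, 0.04, -0.08], [-0.05, -0.08, 0.16]]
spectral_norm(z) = 0.69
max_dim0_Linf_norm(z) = 0.45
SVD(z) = [[-0.44, -0.30, -0.85], [-0.72, -0.44, 0.53], [-0.53, 0.85, -0.02]] @ diag([0.6870795994111082, 0.2180055417120678, 0.17491485887682434]) @ [[-0.44, -0.72, -0.53], [-0.30, -0.44, 0.85], [-0.85, 0.53, -0.02]]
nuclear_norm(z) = 1.08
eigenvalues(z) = [0.69, 0.17, 0.22]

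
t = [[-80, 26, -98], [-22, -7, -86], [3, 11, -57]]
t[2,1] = 11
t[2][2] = -57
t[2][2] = -57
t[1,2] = -86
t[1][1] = -7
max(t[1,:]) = -7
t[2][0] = 3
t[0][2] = -98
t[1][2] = -86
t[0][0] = -80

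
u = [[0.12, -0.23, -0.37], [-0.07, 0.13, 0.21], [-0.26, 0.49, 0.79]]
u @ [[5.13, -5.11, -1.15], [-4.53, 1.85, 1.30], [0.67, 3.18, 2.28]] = [[1.41, -2.22, -1.28], [-0.81, 1.27, 0.73], [-3.02, 4.75, 2.74]]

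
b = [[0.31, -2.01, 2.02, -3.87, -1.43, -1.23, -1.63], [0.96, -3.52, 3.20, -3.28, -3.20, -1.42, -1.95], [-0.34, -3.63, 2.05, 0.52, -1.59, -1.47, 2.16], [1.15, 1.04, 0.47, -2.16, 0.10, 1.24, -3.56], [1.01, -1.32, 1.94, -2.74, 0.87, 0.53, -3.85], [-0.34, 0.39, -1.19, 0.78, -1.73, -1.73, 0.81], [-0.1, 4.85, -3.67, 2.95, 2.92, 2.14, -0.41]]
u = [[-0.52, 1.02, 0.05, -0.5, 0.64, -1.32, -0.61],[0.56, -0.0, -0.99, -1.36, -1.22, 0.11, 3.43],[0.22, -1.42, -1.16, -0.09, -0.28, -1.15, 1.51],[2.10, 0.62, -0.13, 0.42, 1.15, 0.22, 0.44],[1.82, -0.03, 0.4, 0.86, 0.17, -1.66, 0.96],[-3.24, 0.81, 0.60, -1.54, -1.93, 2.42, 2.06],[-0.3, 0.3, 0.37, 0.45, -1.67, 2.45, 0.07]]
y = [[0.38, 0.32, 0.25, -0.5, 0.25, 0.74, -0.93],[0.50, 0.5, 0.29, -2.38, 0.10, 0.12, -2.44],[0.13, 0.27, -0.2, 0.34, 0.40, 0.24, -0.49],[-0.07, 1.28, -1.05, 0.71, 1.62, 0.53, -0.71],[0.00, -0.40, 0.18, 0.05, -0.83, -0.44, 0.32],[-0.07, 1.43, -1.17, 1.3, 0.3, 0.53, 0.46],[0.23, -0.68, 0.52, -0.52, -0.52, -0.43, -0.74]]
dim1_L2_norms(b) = [5.42, 7.1, 5.21, 4.64, 5.47, 2.99, 7.68]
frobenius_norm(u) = 8.89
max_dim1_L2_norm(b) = 7.68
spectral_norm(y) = 4.06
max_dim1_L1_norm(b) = 17.53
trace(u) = 1.40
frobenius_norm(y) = 5.53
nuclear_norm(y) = 9.96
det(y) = 0.00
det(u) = 70.94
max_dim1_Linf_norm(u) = 3.43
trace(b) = -4.59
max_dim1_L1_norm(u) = 12.6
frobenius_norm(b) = 15.04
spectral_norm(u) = 6.41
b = u @ y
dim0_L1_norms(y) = [1.38, 4.88, 3.66, 5.8, 4.02, 3.03, 6.09]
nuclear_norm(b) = 25.73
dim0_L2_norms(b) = [1.9, 7.49, 6.11, 6.89, 5.21, 3.88, 6.28]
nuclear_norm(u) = 18.74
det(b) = 0.04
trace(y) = 0.35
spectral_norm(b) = 12.35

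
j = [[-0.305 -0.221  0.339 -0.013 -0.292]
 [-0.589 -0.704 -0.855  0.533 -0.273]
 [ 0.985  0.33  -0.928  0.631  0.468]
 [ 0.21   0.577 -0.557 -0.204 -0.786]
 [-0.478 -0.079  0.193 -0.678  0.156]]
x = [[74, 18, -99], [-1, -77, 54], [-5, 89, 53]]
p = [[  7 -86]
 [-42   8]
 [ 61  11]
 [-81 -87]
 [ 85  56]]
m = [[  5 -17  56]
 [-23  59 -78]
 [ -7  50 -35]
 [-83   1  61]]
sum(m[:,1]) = 93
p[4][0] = 85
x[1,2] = 54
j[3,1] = 0.577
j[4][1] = -0.079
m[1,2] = -78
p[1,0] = -42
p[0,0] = 7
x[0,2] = -99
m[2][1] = 50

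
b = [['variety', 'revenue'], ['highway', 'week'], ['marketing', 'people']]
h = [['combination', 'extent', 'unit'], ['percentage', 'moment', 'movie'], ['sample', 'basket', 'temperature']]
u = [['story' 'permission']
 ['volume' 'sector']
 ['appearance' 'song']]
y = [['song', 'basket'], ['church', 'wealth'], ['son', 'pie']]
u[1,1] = 'sector'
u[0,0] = 'story'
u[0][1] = 'permission'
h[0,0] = 'combination'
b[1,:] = ['highway', 'week']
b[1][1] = 'week'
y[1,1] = 'wealth'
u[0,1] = 'permission'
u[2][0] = 'appearance'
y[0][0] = 'song'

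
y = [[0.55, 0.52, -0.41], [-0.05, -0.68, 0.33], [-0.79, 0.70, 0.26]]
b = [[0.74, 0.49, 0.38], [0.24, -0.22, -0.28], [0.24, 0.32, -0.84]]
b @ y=[[0.08, 0.32, -0.04], [0.36, 0.08, -0.24], [0.78, -0.68, -0.21]]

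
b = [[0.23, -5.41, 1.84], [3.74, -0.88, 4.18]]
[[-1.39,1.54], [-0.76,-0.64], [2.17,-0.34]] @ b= [[5.44, 6.16, 3.88],[-2.57, 4.67, -4.07],[-0.77, -11.44, 2.57]]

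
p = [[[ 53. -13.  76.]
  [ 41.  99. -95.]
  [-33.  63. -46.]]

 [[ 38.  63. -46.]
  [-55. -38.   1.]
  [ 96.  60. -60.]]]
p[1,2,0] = 96.0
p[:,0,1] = [-13.0, 63.0]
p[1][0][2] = -46.0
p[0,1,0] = 41.0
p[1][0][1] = 63.0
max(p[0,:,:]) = 99.0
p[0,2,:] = [-33.0, 63.0, -46.0]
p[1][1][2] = 1.0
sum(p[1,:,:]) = 59.0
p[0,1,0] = 41.0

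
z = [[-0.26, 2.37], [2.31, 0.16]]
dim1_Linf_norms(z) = [2.37, 2.31]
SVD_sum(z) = [[-1.14, 1.82], [0.58, -0.92]] + [[0.88, 0.55], [1.73, 1.08]]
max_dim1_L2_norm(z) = 2.38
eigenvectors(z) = [[-0.74, -0.68], [0.67, -0.73]]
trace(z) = -0.10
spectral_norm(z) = 2.41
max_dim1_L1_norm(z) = 2.63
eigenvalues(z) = [-2.4, 2.3]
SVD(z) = [[0.89, -0.45], [-0.45, -0.89]] @ diag([2.4077136987353196, 2.291094660838414]) @ [[-0.53, 0.85], [-0.85, -0.53]]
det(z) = -5.52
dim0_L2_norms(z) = [2.32, 2.38]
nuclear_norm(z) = 4.70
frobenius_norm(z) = 3.32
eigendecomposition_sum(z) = [[-1.31, 1.21], [1.18, -1.09]] + [[1.05, 1.16], [1.13, 1.25]]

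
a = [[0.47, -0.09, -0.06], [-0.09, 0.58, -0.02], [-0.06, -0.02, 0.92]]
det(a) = 0.24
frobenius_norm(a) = 1.19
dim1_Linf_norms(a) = [0.47, 0.58, 0.92]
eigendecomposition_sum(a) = [[0.31, 0.17, 0.04],[0.17, 0.09, 0.02],[0.04, 0.02, 0.01]] + [[0.14, -0.26, 0.01], [-0.26, 0.48, -0.02], [0.01, -0.02, 0.0]] + [[0.01, 0.0, -0.12],[0.0, 0.0, -0.02],[-0.12, -0.02, 0.91]]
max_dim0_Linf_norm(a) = 0.92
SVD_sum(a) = [[0.01, 0.0, -0.12],[0.00, 0.0, -0.02],[-0.12, -0.02, 0.91]] + [[0.14,-0.26,0.01], [-0.26,0.48,-0.02], [0.01,-0.02,0.00]] + [[0.31, 0.17, 0.04], [0.17, 0.09, 0.02], [0.04, 0.02, 0.01]]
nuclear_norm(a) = 1.97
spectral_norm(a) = 0.93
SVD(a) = [[-0.13, -0.48, -0.87], [-0.02, 0.88, -0.48], [0.99, -0.04, -0.12]] @ diag([0.9280632577634425, 0.6300153843241455, 0.4119213579124123]) @ [[-0.13, -0.02, 0.99], [-0.48, 0.88, -0.04], [-0.87, -0.48, -0.12]]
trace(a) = 1.97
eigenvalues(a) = [0.41, 0.63, 0.93]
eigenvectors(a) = [[-0.87, -0.48, -0.13], [-0.48, 0.88, -0.02], [-0.12, -0.04, 0.99]]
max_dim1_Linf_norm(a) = 0.92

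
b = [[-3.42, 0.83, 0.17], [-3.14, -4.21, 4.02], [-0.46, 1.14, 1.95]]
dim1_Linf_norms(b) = [3.42, 4.21, 1.95]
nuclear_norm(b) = 12.17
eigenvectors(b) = [[(0.24+0.42j), (0.24-0.42j), 0.09+0.00j], [-0.86+0.00j, -0.86-0.00j, 0.48+0.00j], [(0.17+0.07j), 0.17-0.07j, 0.87+0.00j]]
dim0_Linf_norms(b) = [3.42, 4.21, 4.02]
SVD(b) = [[-0.24, 0.93, -0.28], [-0.96, -0.26, -0.05], [-0.12, 0.26, 0.96]] @ diag([6.800999649904639, 3.3152324349082445, 2.05612199650928]) @ [[0.57, 0.55, -0.61], [-0.75, 0.65, -0.12], [0.34, 0.52, 0.78]]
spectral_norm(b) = 6.80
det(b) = 46.36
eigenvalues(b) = [(-4.1+1.23j), (-4.1-1.23j), (2.53+0j)]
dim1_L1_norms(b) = [4.42, 11.37, 3.55]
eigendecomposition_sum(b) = [[(-1.69+1.93j), 0.40+1.21j, (-0.04-0.87j)], [-1.47-4.29j, -2.20-0.46j, 1.36+0.70j], [(-0.04+0.95j), 0.39+0.26j, -0.21-0.24j]] + [[(-1.69-1.93j), (0.4-1.21j), (-0.04+0.87j)], [-1.47+4.29j, (-2.2+0.46j), (1.36-0.7j)], [(-0.04-0.95j), (0.39-0.26j), -0.21+0.24j]] + [[(-0.04+0j), 0.04-0.00j, 0.25+0.00j],[(-0.2+0j), (0.19-0j), (1.3+0j)],[-0.37+0.00j, 0.36-0.00j, 2.37+0.00j]]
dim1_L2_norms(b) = [3.52, 6.61, 2.31]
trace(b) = -5.68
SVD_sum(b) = [[-0.92,-0.88,0.98], [-3.75,-3.59,4.00], [-0.47,-0.45,0.51]] + [[-2.31, 2.01, -0.35], [0.65, -0.56, 0.1], [-0.65, 0.57, -0.10]] + [[-0.20, -0.30, -0.46], [-0.04, -0.06, -0.08], [0.66, 1.03, 1.54]]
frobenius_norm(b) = 7.84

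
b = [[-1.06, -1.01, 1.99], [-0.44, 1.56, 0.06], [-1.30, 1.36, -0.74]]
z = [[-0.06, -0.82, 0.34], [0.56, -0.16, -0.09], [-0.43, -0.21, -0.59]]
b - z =[[-1.0, -0.19, 1.65], [-1.00, 1.72, 0.15], [-0.87, 1.57, -0.15]]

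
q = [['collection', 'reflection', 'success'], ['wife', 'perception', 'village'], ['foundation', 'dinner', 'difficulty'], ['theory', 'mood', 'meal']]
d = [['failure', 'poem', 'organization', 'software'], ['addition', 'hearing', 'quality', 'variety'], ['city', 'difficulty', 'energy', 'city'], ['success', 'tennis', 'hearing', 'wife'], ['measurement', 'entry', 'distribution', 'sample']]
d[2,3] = 'city'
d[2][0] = 'city'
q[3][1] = 'mood'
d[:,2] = ['organization', 'quality', 'energy', 'hearing', 'distribution']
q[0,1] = 'reflection'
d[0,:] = ['failure', 'poem', 'organization', 'software']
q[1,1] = 'perception'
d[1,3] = 'variety'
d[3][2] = 'hearing'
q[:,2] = ['success', 'village', 'difficulty', 'meal']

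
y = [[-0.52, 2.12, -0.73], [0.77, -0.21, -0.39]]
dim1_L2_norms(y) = [2.3, 0.89]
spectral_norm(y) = 2.32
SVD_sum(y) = [[-0.61,  2.11,  -0.67], [0.07,  -0.26,  0.08]] + [[0.09,0.01,-0.06], [0.70,0.05,-0.47]]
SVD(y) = [[-0.99, 0.12],  [0.12, 0.99]] @ diag([2.316556047176891, 0.848745003100564]) @ [[0.26,-0.92,0.29], [0.83,0.06,-0.56]]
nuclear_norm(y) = 3.17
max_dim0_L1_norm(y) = 2.33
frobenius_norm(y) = 2.47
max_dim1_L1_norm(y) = 3.37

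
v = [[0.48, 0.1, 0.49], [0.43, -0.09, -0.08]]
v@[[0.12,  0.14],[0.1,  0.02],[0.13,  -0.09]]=[[0.13, 0.03],  [0.03, 0.07]]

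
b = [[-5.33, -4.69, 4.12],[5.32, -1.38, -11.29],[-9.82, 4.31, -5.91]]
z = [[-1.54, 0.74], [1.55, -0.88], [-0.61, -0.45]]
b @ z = [[-1.57,  -1.67],[-3.44,  10.23],[25.41,  -8.4]]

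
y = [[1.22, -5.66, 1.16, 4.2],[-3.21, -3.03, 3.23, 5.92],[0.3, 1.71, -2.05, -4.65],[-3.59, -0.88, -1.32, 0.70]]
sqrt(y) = [[2.03, -1.65, 1.87, 2.81], [0.16, 0.11, 2.87, 3.62], [-0.38, -0.03, -0.19, -1.46], [-0.68, -0.74, 0.88, 2.57]]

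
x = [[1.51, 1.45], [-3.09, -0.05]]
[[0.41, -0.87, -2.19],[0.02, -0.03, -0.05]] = x @ [[-0.01, 0.02, 0.04], [0.29, -0.62, -1.55]]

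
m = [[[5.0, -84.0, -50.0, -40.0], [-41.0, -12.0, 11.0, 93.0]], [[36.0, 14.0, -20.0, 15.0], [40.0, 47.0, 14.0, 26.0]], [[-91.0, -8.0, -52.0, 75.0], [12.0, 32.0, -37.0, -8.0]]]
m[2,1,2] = -37.0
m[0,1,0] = -41.0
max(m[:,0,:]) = 75.0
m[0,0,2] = -50.0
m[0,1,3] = 93.0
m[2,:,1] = [-8.0, 32.0]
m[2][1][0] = 12.0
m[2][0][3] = 75.0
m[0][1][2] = 11.0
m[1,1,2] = 14.0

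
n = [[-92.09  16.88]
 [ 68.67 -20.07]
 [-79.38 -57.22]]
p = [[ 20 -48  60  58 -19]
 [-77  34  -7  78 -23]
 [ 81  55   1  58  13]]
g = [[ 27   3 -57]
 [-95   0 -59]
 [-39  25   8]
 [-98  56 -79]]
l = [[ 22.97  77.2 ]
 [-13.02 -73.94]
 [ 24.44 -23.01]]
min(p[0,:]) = -48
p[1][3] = 78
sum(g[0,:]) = -27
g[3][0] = -98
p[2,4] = 13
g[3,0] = -98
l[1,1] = -73.94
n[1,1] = -20.07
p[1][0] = -77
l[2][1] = -23.01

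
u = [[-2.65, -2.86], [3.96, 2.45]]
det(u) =4.833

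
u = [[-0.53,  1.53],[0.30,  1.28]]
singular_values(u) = [2.01, 0.57]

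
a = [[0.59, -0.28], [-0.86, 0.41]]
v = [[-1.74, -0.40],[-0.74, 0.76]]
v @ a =[[-0.68, 0.32],[-1.09, 0.52]]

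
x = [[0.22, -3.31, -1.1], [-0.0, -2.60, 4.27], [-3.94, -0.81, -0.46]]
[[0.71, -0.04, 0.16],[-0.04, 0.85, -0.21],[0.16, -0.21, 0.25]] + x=[[0.93,-3.35,-0.94], [-0.04,-1.75,4.06], [-3.78,-1.02,-0.21]]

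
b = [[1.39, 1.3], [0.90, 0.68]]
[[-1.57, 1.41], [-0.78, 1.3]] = b @ [[0.23, 3.24],[-1.45, -2.38]]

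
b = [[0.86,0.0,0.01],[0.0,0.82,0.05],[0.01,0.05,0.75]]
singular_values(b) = [0.86, 0.84, 0.72]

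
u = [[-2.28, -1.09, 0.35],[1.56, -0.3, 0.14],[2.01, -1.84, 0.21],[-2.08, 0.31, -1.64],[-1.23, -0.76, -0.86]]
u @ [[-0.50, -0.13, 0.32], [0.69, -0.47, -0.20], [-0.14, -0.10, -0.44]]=[[0.34, 0.77, -0.67], [-1.01, -0.08, 0.50], [-2.30, 0.58, 0.92], [1.48, 0.29, -0.01], [0.21, 0.60, 0.14]]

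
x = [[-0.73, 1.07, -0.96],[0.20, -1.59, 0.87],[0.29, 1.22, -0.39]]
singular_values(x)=[2.64, 0.81, 0.0]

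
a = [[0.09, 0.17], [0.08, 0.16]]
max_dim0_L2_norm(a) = 0.23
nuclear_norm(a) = 0.27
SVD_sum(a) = [[0.09,0.17], [0.08,0.16]] + [[0.00,  -0.00],[-0.00,  0.0]]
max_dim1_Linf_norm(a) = 0.17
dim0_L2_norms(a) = [0.12, 0.23]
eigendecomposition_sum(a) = [[0.00, -0.00],[-0.00, 0.0]] + [[0.09,0.17], [0.08,0.16]]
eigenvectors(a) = [[-0.89, -0.74], [0.45, -0.68]]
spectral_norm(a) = 0.26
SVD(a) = [[-0.73,  -0.68], [-0.68,  0.73]] @ diag([0.262660852413336, 0.0030457526983925136]) @ [[-0.46, -0.89], [-0.89, 0.46]]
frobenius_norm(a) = 0.26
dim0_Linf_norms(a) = [0.09, 0.17]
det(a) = 0.00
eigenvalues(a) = [0.0, 0.25]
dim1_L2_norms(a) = [0.19, 0.18]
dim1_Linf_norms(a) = [0.17, 0.16]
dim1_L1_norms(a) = [0.26, 0.24]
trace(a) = 0.25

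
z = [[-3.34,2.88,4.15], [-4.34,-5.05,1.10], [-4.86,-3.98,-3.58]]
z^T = [[-3.34, -4.34, -4.86],[2.88, -5.05, -3.98],[4.15, 1.10, -3.58]]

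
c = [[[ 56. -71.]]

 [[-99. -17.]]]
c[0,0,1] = -71.0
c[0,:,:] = [[56.0, -71.0]]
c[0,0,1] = -71.0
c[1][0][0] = -99.0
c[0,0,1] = -71.0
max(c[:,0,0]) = 56.0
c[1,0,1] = -17.0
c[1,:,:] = [[-99.0, -17.0]]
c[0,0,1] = -71.0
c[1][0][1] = -17.0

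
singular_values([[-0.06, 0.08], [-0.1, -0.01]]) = [0.12, 0.07]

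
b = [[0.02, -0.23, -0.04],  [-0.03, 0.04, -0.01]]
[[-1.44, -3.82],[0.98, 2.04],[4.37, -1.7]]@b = [[0.09, 0.18, 0.1], [-0.04, -0.14, -0.06], [0.14, -1.07, -0.16]]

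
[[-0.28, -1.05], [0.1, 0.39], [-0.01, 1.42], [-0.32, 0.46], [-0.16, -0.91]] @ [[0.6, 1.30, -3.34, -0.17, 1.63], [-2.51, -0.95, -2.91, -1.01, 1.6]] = [[2.47, 0.63, 3.99, 1.11, -2.14], [-0.92, -0.24, -1.47, -0.41, 0.79], [-3.57, -1.36, -4.1, -1.43, 2.26], [-1.35, -0.85, -0.27, -0.41, 0.21], [2.19, 0.66, 3.18, 0.95, -1.72]]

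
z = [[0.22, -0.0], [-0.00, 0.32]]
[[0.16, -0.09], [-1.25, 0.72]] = z@[[0.74, -0.43],[-3.9, 2.24]]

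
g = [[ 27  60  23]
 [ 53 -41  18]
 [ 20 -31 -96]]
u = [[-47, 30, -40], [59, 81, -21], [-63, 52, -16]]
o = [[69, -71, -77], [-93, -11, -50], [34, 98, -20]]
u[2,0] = -63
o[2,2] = -20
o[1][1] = -11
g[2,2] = -96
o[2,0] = 34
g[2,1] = -31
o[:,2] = [-77, -50, -20]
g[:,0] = [27, 53, 20]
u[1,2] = -21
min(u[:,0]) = -63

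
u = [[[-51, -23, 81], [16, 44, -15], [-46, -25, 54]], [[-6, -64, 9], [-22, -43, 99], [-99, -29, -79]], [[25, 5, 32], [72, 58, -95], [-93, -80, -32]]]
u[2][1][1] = 58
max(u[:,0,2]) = 81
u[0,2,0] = -46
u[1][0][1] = -64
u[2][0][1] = 5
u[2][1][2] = -95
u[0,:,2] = [81, -15, 54]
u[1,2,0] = -99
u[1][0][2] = 9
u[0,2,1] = -25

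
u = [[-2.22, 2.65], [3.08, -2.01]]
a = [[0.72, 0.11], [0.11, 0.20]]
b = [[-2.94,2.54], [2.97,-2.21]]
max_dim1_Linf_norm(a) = 0.72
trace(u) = -4.23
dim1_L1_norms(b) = [5.48, 5.18]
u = a + b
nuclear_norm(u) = 5.73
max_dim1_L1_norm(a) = 0.83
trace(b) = -5.15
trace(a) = 0.92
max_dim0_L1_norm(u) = 5.3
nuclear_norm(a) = 0.92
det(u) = -3.70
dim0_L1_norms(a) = [0.83, 0.31]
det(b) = -1.05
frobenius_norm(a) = 0.76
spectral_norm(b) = 5.36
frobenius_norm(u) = 5.05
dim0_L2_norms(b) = [4.18, 3.37]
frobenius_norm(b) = 5.37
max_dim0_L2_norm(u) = 3.8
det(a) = 0.13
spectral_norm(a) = 0.74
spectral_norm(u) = 4.99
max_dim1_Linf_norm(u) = 3.08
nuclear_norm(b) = 5.56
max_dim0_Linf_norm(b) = 2.97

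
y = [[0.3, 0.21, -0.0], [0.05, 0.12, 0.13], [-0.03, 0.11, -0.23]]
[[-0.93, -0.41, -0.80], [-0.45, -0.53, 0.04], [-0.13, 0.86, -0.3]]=y @ [[-1.25, -1.39, -2.51], [-2.63, 0.01, -0.24], [-0.54, -3.55, 1.53]]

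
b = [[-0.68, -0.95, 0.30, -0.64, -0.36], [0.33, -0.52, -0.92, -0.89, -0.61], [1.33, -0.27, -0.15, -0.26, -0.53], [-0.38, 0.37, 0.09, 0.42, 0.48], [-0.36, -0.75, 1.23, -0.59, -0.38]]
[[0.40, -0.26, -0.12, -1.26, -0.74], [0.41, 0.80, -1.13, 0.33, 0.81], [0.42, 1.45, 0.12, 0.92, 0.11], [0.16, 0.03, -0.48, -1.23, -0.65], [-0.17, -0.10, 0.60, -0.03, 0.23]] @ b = [[0.23,-0.12,-0.65,-0.09,-0.25], [-1.93,-0.99,0.58,-1.02,-0.19], [-0.04,-0.93,-1.01,-1.27,-0.70], [-0.04,-0.01,-0.82,-0.14,-0.16], [0.81,-0.13,0.23,-0.11,-0.3]]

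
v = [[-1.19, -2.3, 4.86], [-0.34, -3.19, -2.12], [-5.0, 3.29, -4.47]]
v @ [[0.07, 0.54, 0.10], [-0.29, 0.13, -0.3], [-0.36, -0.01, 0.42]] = [[-1.17,-0.99,2.61], [1.66,-0.58,0.03], [0.31,-2.23,-3.36]]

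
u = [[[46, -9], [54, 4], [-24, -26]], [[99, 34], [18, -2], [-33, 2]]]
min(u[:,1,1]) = -2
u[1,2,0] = -33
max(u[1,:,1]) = 34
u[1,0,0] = 99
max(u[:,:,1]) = 34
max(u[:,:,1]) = 34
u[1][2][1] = 2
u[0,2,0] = -24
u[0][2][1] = -26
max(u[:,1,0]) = 54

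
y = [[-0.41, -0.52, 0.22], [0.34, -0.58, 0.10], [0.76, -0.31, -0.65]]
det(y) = -0.248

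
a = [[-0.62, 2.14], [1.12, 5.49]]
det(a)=-5.801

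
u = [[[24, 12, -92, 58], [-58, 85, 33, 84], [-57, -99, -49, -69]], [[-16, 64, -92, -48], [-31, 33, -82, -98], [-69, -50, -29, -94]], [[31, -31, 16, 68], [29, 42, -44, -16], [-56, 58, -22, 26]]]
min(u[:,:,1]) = -99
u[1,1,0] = -31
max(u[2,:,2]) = 16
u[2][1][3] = -16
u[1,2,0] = -69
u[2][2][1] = 58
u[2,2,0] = -56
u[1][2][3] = -94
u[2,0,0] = 31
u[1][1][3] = -98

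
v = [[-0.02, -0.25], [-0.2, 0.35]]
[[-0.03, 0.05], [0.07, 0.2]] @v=[[-0.01, 0.02], [-0.04, 0.05]]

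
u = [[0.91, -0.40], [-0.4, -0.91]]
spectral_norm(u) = 0.99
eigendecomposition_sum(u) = [[0.95, -0.20], [-0.20, 0.04]] + [[-0.04, -0.2], [-0.20, -0.95]]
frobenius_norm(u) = 1.41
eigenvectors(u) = [[0.98,  0.21], [-0.21,  0.98]]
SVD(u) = [[0.40, -0.92], [0.92, 0.4]] @ diag([0.994032192637643, 0.9940321926376429]) @ [[-0.00, -1.0], [-1.0, -0.00]]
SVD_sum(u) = [[0.0,-0.40], [0.0,-0.91]] + [[0.91,  0.0], [-0.4,  0.00]]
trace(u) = 0.00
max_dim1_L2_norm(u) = 0.99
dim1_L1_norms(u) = [1.31, 1.31]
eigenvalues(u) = [0.99, -0.99]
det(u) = -0.99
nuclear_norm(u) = 1.99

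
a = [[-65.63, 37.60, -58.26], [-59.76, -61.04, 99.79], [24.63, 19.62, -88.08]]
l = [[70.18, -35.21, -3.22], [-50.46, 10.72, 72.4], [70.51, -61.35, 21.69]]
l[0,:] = [70.18, -35.21, -3.22]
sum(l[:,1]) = -85.84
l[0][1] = -35.21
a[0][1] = 37.6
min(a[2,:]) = -88.08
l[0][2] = -3.22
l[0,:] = [70.18, -35.21, -3.22]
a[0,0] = -65.63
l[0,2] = -3.22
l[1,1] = 10.72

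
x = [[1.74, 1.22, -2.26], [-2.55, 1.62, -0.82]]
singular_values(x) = [3.21, 3.02]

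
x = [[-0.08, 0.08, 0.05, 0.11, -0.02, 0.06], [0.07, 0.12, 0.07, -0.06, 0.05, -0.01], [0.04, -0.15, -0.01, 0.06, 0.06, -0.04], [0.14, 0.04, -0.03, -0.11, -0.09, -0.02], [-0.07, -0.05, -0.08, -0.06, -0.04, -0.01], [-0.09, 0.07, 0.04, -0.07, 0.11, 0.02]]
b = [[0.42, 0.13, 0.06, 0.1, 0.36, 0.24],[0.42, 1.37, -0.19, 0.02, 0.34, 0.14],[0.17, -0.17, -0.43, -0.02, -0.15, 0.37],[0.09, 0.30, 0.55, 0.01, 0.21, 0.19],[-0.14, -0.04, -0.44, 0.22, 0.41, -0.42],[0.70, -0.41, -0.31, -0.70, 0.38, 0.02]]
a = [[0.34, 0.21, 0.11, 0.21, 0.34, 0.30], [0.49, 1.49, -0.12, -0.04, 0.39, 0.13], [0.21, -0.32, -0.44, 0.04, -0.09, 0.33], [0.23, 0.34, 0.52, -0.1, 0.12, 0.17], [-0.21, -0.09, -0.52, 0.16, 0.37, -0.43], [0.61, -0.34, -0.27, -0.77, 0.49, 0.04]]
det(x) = 0.00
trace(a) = 1.70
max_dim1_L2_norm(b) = 1.49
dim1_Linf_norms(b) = [0.42, 1.37, 0.43, 0.55, 0.44, 0.7]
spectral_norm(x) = 0.26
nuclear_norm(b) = 4.94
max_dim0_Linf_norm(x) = 0.15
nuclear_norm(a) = 5.03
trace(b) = 1.80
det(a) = -0.00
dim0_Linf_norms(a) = [0.61, 1.49, 0.52, 0.77, 0.49, 0.43]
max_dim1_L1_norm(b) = 2.52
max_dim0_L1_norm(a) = 2.79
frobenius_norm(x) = 0.43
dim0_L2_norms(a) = [0.93, 1.61, 0.91, 0.82, 0.82, 0.66]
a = x + b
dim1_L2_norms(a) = [0.65, 1.63, 0.68, 0.7, 0.82, 1.18]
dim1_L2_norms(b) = [0.63, 1.49, 0.63, 0.69, 0.78, 1.18]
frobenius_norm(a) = 2.47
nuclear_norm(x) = 0.86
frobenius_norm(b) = 2.35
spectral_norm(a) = 1.75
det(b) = -0.05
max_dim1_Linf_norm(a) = 1.49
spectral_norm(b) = 1.58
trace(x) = -0.10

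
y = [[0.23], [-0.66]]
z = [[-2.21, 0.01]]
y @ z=[[-0.51, 0.00], [1.46, -0.01]]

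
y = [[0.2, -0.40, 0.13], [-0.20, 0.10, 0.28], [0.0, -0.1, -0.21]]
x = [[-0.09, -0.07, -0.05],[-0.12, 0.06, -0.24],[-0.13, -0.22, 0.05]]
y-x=[[0.29, -0.33, 0.18], [-0.08, 0.04, 0.52], [0.13, 0.12, -0.26]]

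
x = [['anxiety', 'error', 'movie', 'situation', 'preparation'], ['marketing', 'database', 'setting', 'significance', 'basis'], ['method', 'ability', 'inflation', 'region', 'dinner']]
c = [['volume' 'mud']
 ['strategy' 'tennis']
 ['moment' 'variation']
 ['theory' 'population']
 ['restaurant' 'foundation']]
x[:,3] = ['situation', 'significance', 'region']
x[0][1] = 'error'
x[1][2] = 'setting'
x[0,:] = ['anxiety', 'error', 'movie', 'situation', 'preparation']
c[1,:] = ['strategy', 'tennis']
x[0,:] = ['anxiety', 'error', 'movie', 'situation', 'preparation']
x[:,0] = ['anxiety', 'marketing', 'method']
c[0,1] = 'mud'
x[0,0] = 'anxiety'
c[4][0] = 'restaurant'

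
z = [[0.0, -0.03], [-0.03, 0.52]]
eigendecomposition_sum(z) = [[-0.00, -0.0], [-0.00, -0.0]] + [[0.0, -0.03], [-0.03, 0.52]]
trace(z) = 0.52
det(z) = -0.00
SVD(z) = [[0.06, -1.0], [-1.0, -0.06]] @ diag([0.521725046566048, 0.001725046566048013]) @ [[0.06,-1.0], [1.00,0.06]]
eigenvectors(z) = [[-1.0, 0.06],[-0.06, -1.00]]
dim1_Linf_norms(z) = [0.03, 0.52]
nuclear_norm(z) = 0.52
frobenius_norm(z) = 0.52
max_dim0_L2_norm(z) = 0.52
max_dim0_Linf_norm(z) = 0.52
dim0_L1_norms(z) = [0.03, 0.55]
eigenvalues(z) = [-0.0, 0.52]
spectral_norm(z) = 0.52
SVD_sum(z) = [[0.00, -0.03], [-0.03, 0.52]] + [[-0.0,-0.0], [-0.00,-0.00]]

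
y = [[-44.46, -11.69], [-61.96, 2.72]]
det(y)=-845.244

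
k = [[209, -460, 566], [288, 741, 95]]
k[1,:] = [288, 741, 95]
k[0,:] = [209, -460, 566]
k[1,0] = 288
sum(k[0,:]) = 315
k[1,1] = 741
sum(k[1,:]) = 1124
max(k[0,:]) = 566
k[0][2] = 566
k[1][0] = 288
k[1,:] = [288, 741, 95]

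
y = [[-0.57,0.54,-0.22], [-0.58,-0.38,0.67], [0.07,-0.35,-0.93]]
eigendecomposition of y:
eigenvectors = [[(0.04+0.61j), (0.04-0.61j), (0.73+0j)], [(-0.73+0j), -0.73-0.00j, (-0.06+0j)], [(0.2-0.25j), (0.2+0.25j), (0.68+0j)]]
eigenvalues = [(-0.53+0.72j), (-0.53-0.72j), (-0.82+0j)]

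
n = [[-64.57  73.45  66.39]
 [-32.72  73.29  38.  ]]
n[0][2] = 66.39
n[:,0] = [-64.57, -32.72]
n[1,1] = 73.29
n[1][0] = -32.72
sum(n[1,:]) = 78.57000000000001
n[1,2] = 38.0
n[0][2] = 66.39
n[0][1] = 73.45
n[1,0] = -32.72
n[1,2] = 38.0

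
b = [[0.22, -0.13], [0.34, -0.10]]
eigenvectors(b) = [[0.40+0.34j,0.40-0.34j], [(0.85+0j),(0.85-0j)]]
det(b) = 0.02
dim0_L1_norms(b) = [0.56, 0.23]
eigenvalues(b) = [(0.06+0.14j), (0.06-0.14j)]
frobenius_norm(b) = 0.44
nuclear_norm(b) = 0.49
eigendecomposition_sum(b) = [[0.11+0.03j, -0.06+0.03j],  [(0.17-0.07j), -0.05+0.10j]] + [[(0.11-0.03j), (-0.06-0.03j)], [0.17+0.07j, (-0.05-0.1j)]]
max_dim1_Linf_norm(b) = 0.34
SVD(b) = [[-0.58, -0.81],[-0.81, 0.58]] @ diag([0.43391524880274446, 0.05116206462265171]) @ [[-0.93, 0.36], [0.36, 0.93]]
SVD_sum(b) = [[0.24,-0.09], [0.33,-0.13]] + [[-0.02, -0.04], [0.01, 0.03]]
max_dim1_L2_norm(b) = 0.35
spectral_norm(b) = 0.43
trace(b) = 0.12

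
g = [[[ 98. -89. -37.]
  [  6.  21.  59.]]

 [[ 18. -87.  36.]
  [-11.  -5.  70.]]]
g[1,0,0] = 18.0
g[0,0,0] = 98.0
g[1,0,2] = 36.0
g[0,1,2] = 59.0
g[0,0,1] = -89.0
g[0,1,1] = 21.0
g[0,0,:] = [98.0, -89.0, -37.0]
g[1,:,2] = [36.0, 70.0]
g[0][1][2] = 59.0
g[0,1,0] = 6.0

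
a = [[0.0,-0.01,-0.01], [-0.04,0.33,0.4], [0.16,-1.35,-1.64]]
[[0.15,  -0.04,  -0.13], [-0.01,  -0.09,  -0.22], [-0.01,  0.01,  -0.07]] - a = [[0.15, -0.03, -0.12], [0.03, -0.42, -0.62], [-0.17, 1.36, 1.57]]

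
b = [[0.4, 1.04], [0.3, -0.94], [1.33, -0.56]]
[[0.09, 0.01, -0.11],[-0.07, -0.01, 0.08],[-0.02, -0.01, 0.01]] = b @ [[0.02, 0.00, -0.03], [0.08, 0.01, -0.09]]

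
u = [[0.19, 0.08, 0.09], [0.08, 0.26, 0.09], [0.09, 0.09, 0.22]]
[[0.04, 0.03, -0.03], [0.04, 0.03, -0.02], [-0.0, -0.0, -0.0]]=u @ [[0.21, 0.2, -0.15], [0.13, 0.12, -0.08], [-0.15, -0.15, 0.09]]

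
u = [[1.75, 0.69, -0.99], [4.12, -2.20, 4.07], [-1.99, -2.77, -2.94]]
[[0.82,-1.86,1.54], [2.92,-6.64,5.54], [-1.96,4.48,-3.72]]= u @ [[0.55, -1.25, 1.04], [0.09, -0.21, 0.17], [0.21, -0.48, 0.40]]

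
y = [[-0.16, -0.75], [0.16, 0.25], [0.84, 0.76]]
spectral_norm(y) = 1.34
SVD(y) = [[-0.52, -0.84], [0.22, 0.06], [0.83, -0.54]] @ diag([1.3448536059785772, 0.3882895549540542]) @ [[0.6, 0.8], [-0.80, 0.6]]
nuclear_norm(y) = 1.73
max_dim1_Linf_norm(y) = 0.84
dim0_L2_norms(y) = [0.87, 1.1]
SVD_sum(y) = [[-0.42, -0.55],[0.18, 0.24],[0.67, 0.89]] + [[0.26, -0.20], [-0.02, 0.01], [0.17, -0.13]]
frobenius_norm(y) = 1.40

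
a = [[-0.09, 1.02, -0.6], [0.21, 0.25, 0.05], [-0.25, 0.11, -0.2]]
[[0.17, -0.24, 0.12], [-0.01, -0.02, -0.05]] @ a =[[-0.1, 0.13, -0.14], [0.01, -0.02, 0.02]]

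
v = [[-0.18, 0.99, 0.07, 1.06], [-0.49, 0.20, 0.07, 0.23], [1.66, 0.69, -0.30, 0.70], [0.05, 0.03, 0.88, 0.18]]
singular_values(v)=[2.09, 1.41, 0.86, 0.01]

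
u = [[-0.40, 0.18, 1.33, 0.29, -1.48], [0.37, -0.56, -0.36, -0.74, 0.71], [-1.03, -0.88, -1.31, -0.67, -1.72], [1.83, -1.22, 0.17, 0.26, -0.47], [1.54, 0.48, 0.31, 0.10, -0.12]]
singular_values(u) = [2.95, 2.39, 2.26, 0.89, 0.61]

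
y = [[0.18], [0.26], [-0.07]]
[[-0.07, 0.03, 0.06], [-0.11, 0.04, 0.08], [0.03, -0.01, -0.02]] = y@[[-0.41, 0.14, 0.31]]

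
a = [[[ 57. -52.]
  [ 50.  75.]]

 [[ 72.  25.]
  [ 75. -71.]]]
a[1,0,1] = 25.0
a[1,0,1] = 25.0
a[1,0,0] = 72.0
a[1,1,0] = 75.0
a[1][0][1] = 25.0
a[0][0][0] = 57.0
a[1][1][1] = -71.0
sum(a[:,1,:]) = 129.0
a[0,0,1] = -52.0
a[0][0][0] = 57.0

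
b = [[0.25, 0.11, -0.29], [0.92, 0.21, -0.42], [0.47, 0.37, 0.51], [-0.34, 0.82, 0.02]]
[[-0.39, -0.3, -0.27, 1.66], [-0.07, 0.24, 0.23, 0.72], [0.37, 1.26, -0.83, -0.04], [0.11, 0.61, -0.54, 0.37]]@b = [[-1.06, 1.16, 0.13], [0.07, 0.72, 0.05], [0.88, -0.03, -1.06], [0.21, 0.24, -0.56]]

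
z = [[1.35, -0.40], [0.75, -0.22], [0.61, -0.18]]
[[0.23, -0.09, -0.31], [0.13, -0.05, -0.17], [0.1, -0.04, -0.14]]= z @ [[0.18, -0.03, -0.23], [0.03, 0.13, 0.01]]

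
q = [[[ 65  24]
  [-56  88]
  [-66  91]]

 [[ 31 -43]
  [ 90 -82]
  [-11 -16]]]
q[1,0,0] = 31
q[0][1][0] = -56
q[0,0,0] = 65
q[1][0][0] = 31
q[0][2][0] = -66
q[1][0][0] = 31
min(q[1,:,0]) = -11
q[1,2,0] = -11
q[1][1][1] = -82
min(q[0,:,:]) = -66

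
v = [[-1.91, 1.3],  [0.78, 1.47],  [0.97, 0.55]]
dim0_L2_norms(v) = [2.28, 2.04]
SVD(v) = [[-0.97, -0.12], [-0.01, -0.86], [0.25, -0.49]] @ diag([2.373409004658186, 1.9281415136362372]) @ [[0.88, -0.48],  [-0.48, -0.88]]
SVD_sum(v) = [[-2.02, 1.10], [-0.01, 0.01], [0.52, -0.28]] + [[0.11, 0.20], [0.79, 1.46], [0.45, 0.83]]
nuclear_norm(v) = 4.30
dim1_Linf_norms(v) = [1.91, 1.47, 0.97]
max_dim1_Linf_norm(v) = 1.91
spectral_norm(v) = 2.37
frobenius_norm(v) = 3.06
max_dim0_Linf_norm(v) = 1.91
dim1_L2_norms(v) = [2.31, 1.66, 1.12]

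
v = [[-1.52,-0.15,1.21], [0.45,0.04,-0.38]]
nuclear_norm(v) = 2.05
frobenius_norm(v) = 2.04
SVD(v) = [[-0.96, 0.29], [0.29, 0.96]] @ diag([2.0359781483758908, 0.017116639152595654]) @ [[0.78, 0.08, -0.62], [-0.58, -0.3, -0.76]]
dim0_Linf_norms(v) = [1.52, 0.15, 1.21]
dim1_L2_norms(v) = [1.95, 0.59]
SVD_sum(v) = [[-1.52, -0.15, 1.21], [0.46, 0.04, -0.37]] + [[-0.0, -0.00, -0.00], [-0.01, -0.0, -0.01]]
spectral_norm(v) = 2.04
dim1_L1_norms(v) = [2.88, 0.87]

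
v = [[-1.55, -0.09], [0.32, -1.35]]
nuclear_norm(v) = 2.93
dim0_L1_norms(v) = [1.87, 1.44]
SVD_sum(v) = [[-1.33, 0.5], [0.72, -0.27]] + [[-0.22, -0.59], [-0.40, -1.08]]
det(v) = 2.12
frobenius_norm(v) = 2.08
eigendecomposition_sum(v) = [[(-0.77-0.46j), -0.05-0.48j], [(0.16+1.69j), (-0.68+0.6j)]] + [[-0.77+0.46j,  (-0.05+0.48j)],[(0.16-1.69j),  -0.68-0.60j]]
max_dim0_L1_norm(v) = 1.87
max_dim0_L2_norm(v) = 1.58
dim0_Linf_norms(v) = [1.55, 1.35]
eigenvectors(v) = [[0.28-0.38j, (0.28+0.38j)],[(-0.88+0j), -0.88-0.00j]]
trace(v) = -2.90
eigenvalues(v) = [(-1.45+0.14j), (-1.45-0.14j)]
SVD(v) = [[-0.88, 0.48], [0.48, 0.88]] @ diag([1.616817186824226, 1.3120221737416624]) @ [[0.94, -0.35], [-0.35, -0.94]]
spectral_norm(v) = 1.62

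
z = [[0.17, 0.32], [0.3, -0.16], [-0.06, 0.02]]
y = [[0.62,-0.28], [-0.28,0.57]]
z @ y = [[0.02, 0.13], [0.23, -0.18], [-0.04, 0.03]]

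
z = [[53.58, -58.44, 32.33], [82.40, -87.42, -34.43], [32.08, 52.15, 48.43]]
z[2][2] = 48.43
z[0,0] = 53.58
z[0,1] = -58.44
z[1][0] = 82.4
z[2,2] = 48.43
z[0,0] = 53.58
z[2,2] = 48.43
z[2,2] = 48.43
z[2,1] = 52.15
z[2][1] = 52.15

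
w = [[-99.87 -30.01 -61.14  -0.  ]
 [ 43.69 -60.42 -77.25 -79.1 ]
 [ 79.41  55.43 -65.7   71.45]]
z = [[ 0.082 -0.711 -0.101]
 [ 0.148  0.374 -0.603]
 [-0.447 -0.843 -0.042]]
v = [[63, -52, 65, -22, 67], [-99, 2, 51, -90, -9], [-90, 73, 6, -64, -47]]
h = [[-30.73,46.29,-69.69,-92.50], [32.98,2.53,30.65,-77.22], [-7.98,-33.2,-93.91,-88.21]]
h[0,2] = -69.69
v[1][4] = -9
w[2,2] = -65.7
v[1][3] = -90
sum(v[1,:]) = -145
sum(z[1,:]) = -0.08099999999999996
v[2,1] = 73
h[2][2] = -93.91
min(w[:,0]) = -99.87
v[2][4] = -47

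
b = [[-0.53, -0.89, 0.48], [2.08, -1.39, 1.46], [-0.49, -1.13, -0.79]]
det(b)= -3.737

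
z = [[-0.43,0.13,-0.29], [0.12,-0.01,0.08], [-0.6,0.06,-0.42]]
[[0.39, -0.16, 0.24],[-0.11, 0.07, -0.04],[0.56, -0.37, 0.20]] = z@[[0.09, -0.19, -0.09], [0.08, 1.12, 1.11], [-1.45, 1.32, -0.19]]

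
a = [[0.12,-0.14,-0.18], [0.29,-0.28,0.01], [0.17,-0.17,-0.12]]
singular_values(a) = [0.52, 0.18, 0.01]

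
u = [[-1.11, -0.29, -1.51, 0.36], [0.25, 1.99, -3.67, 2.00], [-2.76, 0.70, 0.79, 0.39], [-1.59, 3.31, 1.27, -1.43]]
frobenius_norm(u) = 7.16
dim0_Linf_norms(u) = [2.76, 3.31, 3.67, 2.0]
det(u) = 46.96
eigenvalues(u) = [(2.6+1.17j), (2.6-1.17j), (-1.84+0j), (-3.13+0j)]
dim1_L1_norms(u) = [3.27, 7.91, 4.64, 7.6]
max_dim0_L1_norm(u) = 7.24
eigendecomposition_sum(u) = [[(0.27+0.14j), (-0.07+0.24j), (-0.3-0.34j), (-0.01+0.1j)],  [(0.39-1.46j), 1.26+0.10j, (-1.33+1.83j), (0.51-0.05j)],  [-0.73-0.59j, (0.37-0.69j), 0.70+1.22j, (0.1-0.31j)],  [(-0.4-1.32j), (1.02-0.53j), -0.15+2.07j, (0.37-0.29j)]] + [[0.27-0.14j, -0.07-0.24j, (-0.3+0.34j), (-0.01-0.1j)], [(0.39+1.46j), 1.26-0.10j, -1.33-1.83j, 0.51+0.05j], [(-0.73+0.59j), (0.37+0.69j), 0.70-1.22j, (0.1+0.31j)], [-0.40+1.32j, (1.02+0.53j), -0.15-2.07j, 0.37+0.29j]] + [[(-1.16-0j), 0.31+0.00j, (-0.02-0j), -0.45+0.00j], [(0.03+0j), -0.01-0.00j, 0.00+0.00j, 0.01-0.00j], [(-0.97-0j), 0.26+0.00j, (-0.02-0j), -0.38+0.00j], [-1.69-0.00j, (0.45+0j), -0.03-0.00j, (-0.66+0j)]] + [[-0.49-0.00j, -0.45+0.00j, (-0.88+0j), 0.84-0.00j],[-0.56-0.00j, (-0.52+0j), (-1.01+0j), 0.96-0.00j],[(-0.33-0j), -0.30+0.00j, (-0.6+0j), 0.57-0.00j],[0.89+0.00j, 0.81-0.00j, (1.6-0j), -1.52+0.00j]]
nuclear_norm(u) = 12.75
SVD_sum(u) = [[0.33,  -0.05,  -0.94,  0.51], [1.16,  -0.17,  -3.33,  1.84], [-0.39,  0.06,  1.10,  -0.61], [-0.68,  0.10,  1.95,  -1.07]] + [[-0.35, 0.55, -0.13, 0.03], [-1.23, 1.93, -0.46, 0.12], [-1.00, 1.56, -0.37, 0.1], [-1.71, 2.68, -0.64, 0.16]] + [[-0.97,-0.66,-0.09,0.39], [0.28,0.19,0.03,-0.11], [-1.44,-0.99,-0.13,0.58], [0.84,0.57,0.08,-0.34]] + [[-0.12, -0.12, -0.36, -0.58], [0.03, 0.03, 0.1, 0.16], [0.06, 0.07, 0.19, 0.32], [-0.04, -0.04, -0.11, -0.18]]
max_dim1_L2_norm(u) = 4.64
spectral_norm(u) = 4.92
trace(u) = 0.24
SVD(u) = [[0.23,-0.15,0.50,0.82],[0.81,-0.52,-0.15,-0.23],[-0.27,-0.42,0.74,-0.45],[-0.47,-0.73,-0.43,0.26]] @ diag([4.924904020192466, 4.474830657736206, 2.497286991408356, 0.8532107940121297]) @ [[0.29, -0.04, -0.84, 0.46], [0.53, -0.83, 0.2, -0.05], [-0.78, -0.53, -0.07, 0.32], [-0.17, -0.18, -0.51, -0.83]]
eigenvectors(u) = [[(0.03-0.13j),(0.03+0.13j),-0.51+0.00j,-0.41+0.00j],[-0.66+0.00j,-0.66-0.00j,0.01+0.00j,-0.47+0.00j],[(-0.17+0.38j),(-0.17-0.38j),(-0.43+0j),-0.28+0.00j],[(-0.52+0.32j),(-0.52-0.32j),-0.75+0.00j,(0.74+0j)]]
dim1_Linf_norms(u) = [1.51, 3.67, 2.76, 3.31]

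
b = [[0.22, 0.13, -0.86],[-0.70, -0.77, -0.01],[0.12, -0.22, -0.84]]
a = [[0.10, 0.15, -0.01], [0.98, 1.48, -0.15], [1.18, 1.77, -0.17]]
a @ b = [[-0.08,-0.1,-0.08], [-0.84,-0.98,-0.73], [-1.00,-1.17,-0.89]]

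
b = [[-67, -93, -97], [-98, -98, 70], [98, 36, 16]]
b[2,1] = 36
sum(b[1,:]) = -126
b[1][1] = -98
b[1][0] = -98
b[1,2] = 70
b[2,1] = 36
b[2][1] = 36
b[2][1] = 36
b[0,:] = [-67, -93, -97]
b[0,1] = -93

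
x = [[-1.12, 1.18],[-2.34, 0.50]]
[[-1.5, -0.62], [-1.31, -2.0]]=x @ [[0.36, 0.93], [-0.93, 0.36]]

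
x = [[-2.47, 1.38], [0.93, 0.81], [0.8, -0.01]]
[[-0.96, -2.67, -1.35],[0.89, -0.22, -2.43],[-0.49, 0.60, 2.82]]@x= [[-1.19, -3.47], [-4.35, 1.07], [4.02, -0.22]]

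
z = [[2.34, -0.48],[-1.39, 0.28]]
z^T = [[2.34, -1.39], [-0.48, 0.28]]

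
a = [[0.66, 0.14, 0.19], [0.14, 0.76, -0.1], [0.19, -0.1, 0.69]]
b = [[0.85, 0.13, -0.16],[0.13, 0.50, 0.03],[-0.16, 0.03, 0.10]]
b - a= [[0.19, -0.01, -0.35], [-0.01, -0.26, 0.13], [-0.35, 0.13, -0.59]]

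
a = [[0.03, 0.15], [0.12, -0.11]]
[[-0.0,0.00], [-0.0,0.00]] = a @ [[-0.03,0.03],  [-0.02,0.02]]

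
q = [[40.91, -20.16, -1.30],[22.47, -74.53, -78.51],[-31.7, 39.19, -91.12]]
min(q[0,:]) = -20.16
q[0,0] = 40.91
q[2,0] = -31.7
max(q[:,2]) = -1.3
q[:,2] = [-1.3, -78.51, -91.12]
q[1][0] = 22.47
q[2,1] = 39.19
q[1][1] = -74.53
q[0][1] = -20.16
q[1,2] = -78.51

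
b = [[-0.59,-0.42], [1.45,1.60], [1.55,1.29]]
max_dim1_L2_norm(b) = 2.16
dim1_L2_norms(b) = [0.72, 2.16, 2.02]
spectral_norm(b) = 3.03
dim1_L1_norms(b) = [1.01, 3.05, 2.84]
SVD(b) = [[-0.24, -0.44], [0.71, -0.69], [0.66, 0.58]] @ diag([3.033101202590795, 0.23215747854047408]) @ [[0.72, 0.69], [0.69, -0.72]]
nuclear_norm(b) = 3.27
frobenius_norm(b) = 3.04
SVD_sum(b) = [[-0.52, -0.49],  [1.56, 1.48],  [1.46, 1.39]] + [[-0.07,  0.07], [-0.11,  0.12], [0.09,  -0.10]]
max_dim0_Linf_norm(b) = 1.6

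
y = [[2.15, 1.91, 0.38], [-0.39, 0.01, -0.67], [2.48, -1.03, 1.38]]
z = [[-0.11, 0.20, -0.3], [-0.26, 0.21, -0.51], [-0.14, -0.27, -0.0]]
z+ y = [[2.04, 2.11, 0.08],[-0.65, 0.22, -1.18],[2.34, -1.3, 1.38]]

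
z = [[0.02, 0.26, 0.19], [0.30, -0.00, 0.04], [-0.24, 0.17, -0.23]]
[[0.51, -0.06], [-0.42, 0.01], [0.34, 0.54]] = z @ [[-1.53,0.29], [1.29,1.09], [1.08,-1.86]]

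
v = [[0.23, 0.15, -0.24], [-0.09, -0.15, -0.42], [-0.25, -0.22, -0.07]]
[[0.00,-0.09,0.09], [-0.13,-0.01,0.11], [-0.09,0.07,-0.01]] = v@[[0.11,  -0.19,  -0.21], [0.2,  -0.14,  0.37], [0.22,  0.11,  -0.34]]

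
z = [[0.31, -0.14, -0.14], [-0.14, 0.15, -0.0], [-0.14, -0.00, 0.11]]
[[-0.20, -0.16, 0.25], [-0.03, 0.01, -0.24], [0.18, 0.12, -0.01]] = z @ [[-0.76, -0.28, 0.71], [-0.92, -0.18, -0.97], [0.67, 0.71, 0.79]]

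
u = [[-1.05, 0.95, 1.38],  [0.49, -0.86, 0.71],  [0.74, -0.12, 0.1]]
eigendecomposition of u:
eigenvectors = [[-0.66, -0.91, -0.6], [-0.44, 0.2, -0.7], [-0.6, 0.37, 0.39]]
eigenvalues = [0.83, -1.81, -0.83]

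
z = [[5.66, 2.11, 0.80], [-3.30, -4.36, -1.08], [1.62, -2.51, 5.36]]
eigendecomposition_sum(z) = [[0.34,1.02,0.09], [-1.36,-4.11,-0.36], [-0.43,-1.29,-0.11]] + [[2.82, 0.98, -0.89],[-0.55, -0.19, 0.17],[-4.38, -1.52, 1.38]] + [[2.51, 0.12, 1.60],[-1.4, -0.07, -0.89],[6.43, 0.30, 4.1]]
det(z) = -101.71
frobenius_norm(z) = 10.29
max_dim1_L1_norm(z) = 9.49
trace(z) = 6.66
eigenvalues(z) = [-3.88, 4.01, 6.54]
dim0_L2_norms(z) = [6.75, 5.46, 5.53]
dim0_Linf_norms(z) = [5.66, 4.36, 5.36]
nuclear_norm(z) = 16.20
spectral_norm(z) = 8.03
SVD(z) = [[-0.74, -0.06, 0.67],  [0.64, 0.27, 0.72],  [-0.23, 0.96, -0.16]] @ diag([8.028395457023434, 6.087884753327317, 2.08094344369335]) @ [[-0.83,  -0.47,  -0.31], [0.05,  -0.61,  0.79], [0.56,  -0.64,  -0.53]]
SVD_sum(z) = [[4.90,2.77,1.85], [-4.22,-2.39,-1.59], [1.52,0.86,0.57]] + [[-0.02,0.24,-0.3],  [0.08,-1.02,1.31],  [0.29,-3.58,4.61]] + [[0.78, -0.89, -0.74], [0.84, -0.96, -0.8], [-0.19, 0.21, 0.18]]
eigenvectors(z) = [[0.23, -0.54, 0.36],[-0.93, 0.1, -0.2],[-0.29, 0.84, 0.91]]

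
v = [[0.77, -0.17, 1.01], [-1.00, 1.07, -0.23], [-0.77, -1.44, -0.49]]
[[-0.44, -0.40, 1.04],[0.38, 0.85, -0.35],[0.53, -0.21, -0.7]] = v@[[-0.45, -0.44, 0.22], [-0.09, 0.38, 0.07], [-0.11, 0.0, 0.87]]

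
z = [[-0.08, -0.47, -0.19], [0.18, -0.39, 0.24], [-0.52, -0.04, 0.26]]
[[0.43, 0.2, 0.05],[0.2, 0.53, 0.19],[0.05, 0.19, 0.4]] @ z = [[-0.02, -0.28, -0.02], [-0.02, -0.31, 0.14], [-0.18, -0.11, 0.14]]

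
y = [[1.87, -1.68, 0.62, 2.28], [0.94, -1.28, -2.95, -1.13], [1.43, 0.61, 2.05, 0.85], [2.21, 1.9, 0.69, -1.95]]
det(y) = -0.101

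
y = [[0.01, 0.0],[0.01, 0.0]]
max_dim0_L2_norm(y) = 0.01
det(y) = 0.00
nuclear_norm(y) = 0.01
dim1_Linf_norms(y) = [0.01, 0.01]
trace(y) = 0.01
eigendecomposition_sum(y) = [[0.0, 0.0], [-0.0, 0.00]] + [[0.01, 0.0], [0.01, 0.00]]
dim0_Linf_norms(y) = [0.01, 0.0]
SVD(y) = [[-0.71, -0.71], [-0.71, 0.71]] @ diag([0.014142135623730952, 0.0]) @ [[-1.0, -0.0], [0.00, 1.00]]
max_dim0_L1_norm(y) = 0.02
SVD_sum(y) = [[0.01, 0.00], [0.01, 0.00]] + [[0.00, -0.0], [0.0, 0.00]]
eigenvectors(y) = [[0.00, 0.71],[1.00, 0.71]]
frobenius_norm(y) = 0.01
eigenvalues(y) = [0.0, 0.01]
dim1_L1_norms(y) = [0.01, 0.01]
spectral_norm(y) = 0.01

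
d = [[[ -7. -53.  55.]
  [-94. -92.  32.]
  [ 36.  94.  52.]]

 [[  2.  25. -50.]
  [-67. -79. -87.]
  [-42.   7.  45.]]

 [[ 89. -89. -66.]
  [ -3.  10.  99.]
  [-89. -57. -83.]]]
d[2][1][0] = -3.0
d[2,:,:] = [[89.0, -89.0, -66.0], [-3.0, 10.0, 99.0], [-89.0, -57.0, -83.0]]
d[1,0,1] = 25.0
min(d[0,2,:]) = 36.0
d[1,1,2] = -87.0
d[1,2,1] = 7.0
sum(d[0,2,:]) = 182.0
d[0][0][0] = -7.0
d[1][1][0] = -67.0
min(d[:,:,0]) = -94.0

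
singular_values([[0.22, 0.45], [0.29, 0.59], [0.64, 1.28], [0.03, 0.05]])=[1.65, 0.01]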